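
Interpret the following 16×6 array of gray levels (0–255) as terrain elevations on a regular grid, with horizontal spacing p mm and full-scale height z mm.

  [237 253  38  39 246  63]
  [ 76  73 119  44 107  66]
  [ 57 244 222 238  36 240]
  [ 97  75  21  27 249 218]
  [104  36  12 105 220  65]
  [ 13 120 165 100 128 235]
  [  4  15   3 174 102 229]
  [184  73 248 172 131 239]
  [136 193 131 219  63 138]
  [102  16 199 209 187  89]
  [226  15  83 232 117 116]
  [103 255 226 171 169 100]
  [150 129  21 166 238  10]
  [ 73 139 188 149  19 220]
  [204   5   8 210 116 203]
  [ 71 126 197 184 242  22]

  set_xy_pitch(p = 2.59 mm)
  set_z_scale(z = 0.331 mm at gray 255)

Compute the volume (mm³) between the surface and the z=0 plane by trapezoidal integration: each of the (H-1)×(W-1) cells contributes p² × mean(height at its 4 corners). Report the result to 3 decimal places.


84.821

height_mm = gray/255 × 0.331; cell vol = 2.59² × mean(4 corners)
unit = 2.59² × 0.331 / (4×255) = 0.00217684 mm³ per gray-sum
row 0: Σ corner-gray over 5 cells = 2280  → 4.9632
row 1: Σ corner-gray over 5 cells = 2605  → 5.6707
row 2: Σ corner-gray over 5 cells = 2836  → 6.1735
row 3: Σ corner-gray over 5 cells = 1974  → 4.2971
row 4: Σ corner-gray over 5 cells = 2189  → 4.7651
row 5: Σ corner-gray over 5 cells = 2095  → 4.5605
row 6: Σ corner-gray over 5 cells = 2492  → 5.4247
row 7: Σ corner-gray over 5 cells = 3157  → 6.8723
row 8: Σ corner-gray over 5 cells = 2899  → 6.3107
row 9: Σ corner-gray over 5 cells = 2649  → 5.7665
row 10: Σ corner-gray over 5 cells = 3081  → 6.7069
row 11: Σ corner-gray over 5 cells = 3113  → 6.7765
row 12: Σ corner-gray over 5 cells = 2551  → 5.5531
row 13: Σ corner-gray over 5 cells = 2368  → 5.1548
row 14: Σ corner-gray over 5 cells = 2676  → 5.8252
Σ rows: total corner-gray = 38965  → 84.8207 mm³


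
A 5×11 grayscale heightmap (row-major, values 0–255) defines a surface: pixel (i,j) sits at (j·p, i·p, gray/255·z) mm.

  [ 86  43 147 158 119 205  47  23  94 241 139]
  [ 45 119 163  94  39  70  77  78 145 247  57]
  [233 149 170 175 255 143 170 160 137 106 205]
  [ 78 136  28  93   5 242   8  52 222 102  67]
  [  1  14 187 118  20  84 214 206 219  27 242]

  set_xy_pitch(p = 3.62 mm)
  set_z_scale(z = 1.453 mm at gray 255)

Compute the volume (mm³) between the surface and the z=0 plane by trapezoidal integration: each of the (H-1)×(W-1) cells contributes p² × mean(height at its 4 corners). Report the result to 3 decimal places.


height_mm = gray/255 × 1.453; cell vol = 3.62² × mean(4 corners)
unit = 3.62² × 1.453 / (4×255) = 0.0186673 mm³ per gray-sum
row 0: Σ corner-gray over 10 cells = 4545  → 84.8431
row 1: Σ corner-gray over 10 cells = 5534  → 103.3051
row 2: Σ corner-gray over 10 cells = 5289  → 98.7316
row 3: Σ corner-gray over 10 cells = 4342  → 81.0536
Σ rows: total corner-gray = 19710  → 367.9334 mm³

367.933


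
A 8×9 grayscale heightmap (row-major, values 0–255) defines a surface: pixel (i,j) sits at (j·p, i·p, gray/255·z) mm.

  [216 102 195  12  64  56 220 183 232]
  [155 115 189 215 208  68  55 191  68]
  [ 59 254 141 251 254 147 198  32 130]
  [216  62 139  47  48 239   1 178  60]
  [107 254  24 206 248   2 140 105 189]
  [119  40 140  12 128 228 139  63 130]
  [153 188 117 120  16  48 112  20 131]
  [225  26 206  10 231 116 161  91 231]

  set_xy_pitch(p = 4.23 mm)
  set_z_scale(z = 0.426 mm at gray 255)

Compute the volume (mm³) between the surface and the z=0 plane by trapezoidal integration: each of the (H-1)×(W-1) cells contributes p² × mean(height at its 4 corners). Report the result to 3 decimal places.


215.310

height_mm = gray/255 × 0.426; cell vol = 4.23² × mean(4 corners)
unit = 4.23² × 0.426 / (4×255) = 0.00747292 mm³ per gray-sum
row 0: Σ corner-gray over 8 cells = 4417  → 33.0079
row 1: Σ corner-gray over 8 cells = 5048  → 37.7233
row 2: Σ corner-gray over 8 cells = 4447  → 33.2321
row 3: Σ corner-gray over 8 cells = 3958  → 29.5778
row 4: Σ corner-gray over 8 cells = 4003  → 29.9141
row 5: Σ corner-gray over 8 cells = 3275  → 24.4738
row 6: Σ corner-gray over 8 cells = 3664  → 27.3808
Σ rows: total corner-gray = 28812  → 215.3097 mm³


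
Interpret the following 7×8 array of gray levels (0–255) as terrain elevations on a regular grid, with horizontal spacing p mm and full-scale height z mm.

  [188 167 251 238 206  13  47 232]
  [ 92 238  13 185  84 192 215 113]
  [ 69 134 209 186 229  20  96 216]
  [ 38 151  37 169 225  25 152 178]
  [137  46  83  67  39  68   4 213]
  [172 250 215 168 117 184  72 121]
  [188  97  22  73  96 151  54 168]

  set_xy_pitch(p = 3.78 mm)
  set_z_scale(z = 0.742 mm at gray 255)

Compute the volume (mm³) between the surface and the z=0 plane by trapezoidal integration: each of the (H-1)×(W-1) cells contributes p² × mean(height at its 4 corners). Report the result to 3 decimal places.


226.550

height_mm = gray/255 × 0.742; cell vol = 3.78² × mean(4 corners)
unit = 3.78² × 0.742 / (4×255) = 0.0103941 mm³ per gray-sum
row 0: Σ corner-gray over 7 cells = 4323  → 44.9337
row 1: Σ corner-gray over 7 cells = 4092  → 42.5327
row 2: Σ corner-gray over 7 cells = 3767  → 39.1546
row 3: Σ corner-gray over 7 cells = 2698  → 28.0433
row 4: Σ corner-gray over 7 cells = 3269  → 33.9783
row 5: Σ corner-gray over 7 cells = 3647  → 37.9073
Σ rows: total corner-gray = 21796  → 226.5500 mm³


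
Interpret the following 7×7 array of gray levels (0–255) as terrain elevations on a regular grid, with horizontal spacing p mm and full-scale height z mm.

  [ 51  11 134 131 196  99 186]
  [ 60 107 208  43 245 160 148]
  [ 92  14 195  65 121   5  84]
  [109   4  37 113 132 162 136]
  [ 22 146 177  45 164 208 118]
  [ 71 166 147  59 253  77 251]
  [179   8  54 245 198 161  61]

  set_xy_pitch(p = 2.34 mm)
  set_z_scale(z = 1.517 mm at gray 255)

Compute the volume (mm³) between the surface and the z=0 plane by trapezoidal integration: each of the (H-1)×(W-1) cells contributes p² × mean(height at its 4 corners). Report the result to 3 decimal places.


141.251

height_mm = gray/255 × 1.517; cell vol = 2.34² × mean(4 corners)
unit = 2.34² × 1.517 / (4×255) = 0.00814361 mm³ per gray-sum
row 0: Σ corner-gray over 6 cells = 3113  → 25.3511
row 1: Σ corner-gray over 6 cells = 2710  → 22.0692
row 2: Σ corner-gray over 6 cells = 2117  → 17.2400
row 3: Σ corner-gray over 6 cells = 2761  → 22.4845
row 4: Σ corner-gray over 6 cells = 3346  → 27.2485
row 5: Σ corner-gray over 6 cells = 3298  → 26.8576
Σ rows: total corner-gray = 17345  → 141.2510 mm³


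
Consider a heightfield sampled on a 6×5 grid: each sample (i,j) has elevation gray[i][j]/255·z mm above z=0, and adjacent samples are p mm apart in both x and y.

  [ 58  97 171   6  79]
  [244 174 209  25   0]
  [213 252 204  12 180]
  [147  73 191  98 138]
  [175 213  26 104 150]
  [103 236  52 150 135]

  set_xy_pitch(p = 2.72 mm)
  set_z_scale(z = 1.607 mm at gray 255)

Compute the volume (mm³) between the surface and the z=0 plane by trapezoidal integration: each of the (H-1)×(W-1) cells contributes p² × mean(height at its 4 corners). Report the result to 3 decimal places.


123.753

height_mm = gray/255 × 1.607; cell vol = 2.72² × mean(4 corners)
unit = 2.72² × 1.607 / (4×255) = 0.0116561 mm³ per gray-sum
row 0: Σ corner-gray over 4 cells = 1745  → 20.3399
row 1: Σ corner-gray over 4 cells = 2389  → 27.8464
row 2: Σ corner-gray over 4 cells = 2338  → 27.2520
row 3: Σ corner-gray over 4 cells = 2020  → 23.5453
row 4: Σ corner-gray over 4 cells = 2125  → 24.7692
Σ rows: total corner-gray = 10617  → 123.7529 mm³


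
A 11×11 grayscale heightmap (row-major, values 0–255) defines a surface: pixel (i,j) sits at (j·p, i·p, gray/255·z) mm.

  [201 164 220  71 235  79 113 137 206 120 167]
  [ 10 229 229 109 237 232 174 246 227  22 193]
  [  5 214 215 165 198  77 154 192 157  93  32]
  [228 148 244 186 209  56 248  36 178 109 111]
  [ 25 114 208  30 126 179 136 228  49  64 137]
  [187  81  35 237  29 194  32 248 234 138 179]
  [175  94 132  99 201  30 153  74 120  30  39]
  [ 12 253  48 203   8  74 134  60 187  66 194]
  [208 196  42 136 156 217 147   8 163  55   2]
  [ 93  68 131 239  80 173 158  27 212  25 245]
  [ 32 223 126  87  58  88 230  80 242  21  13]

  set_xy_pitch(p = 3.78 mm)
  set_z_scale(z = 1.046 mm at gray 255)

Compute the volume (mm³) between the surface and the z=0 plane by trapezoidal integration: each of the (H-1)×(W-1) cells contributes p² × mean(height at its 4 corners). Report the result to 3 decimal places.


793.336

height_mm = gray/255 × 1.046; cell vol = 3.78² × mean(4 corners)
unit = 3.78² × 1.046 / (4×255) = 0.0146526 mm³ per gray-sum
row 0: Σ corner-gray over 10 cells = 6671  → 97.7476
row 1: Σ corner-gray over 10 cells = 6580  → 96.4142
row 2: Σ corner-gray over 10 cells = 6134  → 89.8791
row 3: Σ corner-gray over 10 cells = 5597  → 82.0107
row 4: Σ corner-gray over 10 cells = 5252  → 76.9555
row 5: Σ corner-gray over 10 cells = 4902  → 71.8271
row 6: Σ corner-gray over 10 cells = 4352  → 63.7682
row 7: Σ corner-gray over 10 cells = 4722  → 69.1896
row 8: Σ corner-gray over 10 cells = 5014  → 73.4682
row 9: Σ corner-gray over 10 cells = 4919  → 72.0762
Σ rows: total corner-gray = 54143  → 793.3365 mm³


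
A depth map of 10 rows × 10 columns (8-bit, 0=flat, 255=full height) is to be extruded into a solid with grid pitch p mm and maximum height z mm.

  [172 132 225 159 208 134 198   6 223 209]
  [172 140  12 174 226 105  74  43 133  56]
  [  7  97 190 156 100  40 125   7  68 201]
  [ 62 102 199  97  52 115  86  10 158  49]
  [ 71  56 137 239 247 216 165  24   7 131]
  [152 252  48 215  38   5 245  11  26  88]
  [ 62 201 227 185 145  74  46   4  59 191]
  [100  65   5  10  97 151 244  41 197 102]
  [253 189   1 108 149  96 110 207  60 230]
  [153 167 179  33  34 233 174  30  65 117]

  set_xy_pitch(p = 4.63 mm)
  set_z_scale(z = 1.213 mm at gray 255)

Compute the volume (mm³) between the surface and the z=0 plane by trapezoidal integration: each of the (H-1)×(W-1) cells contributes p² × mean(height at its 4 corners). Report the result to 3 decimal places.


height_mm = gray/255 × 1.213; cell vol = 4.63² × mean(4 corners)
unit = 4.63² × 1.213 / (4×255) = 0.0254931 mm³ per gray-sum
row 0: Σ corner-gray over 9 cells = 4993  → 127.2870
row 1: Σ corner-gray over 9 cells = 3816  → 97.2817
row 2: Σ corner-gray over 9 cells = 3523  → 89.8122
row 3: Σ corner-gray over 9 cells = 4133  → 105.3630
row 4: Σ corner-gray over 9 cells = 4304  → 109.7223
row 5: Σ corner-gray over 9 cells = 4055  → 103.3745
row 6: Σ corner-gray over 9 cells = 3957  → 100.8762
row 7: Σ corner-gray over 9 cells = 4145  → 105.6689
row 8: Σ corner-gray over 9 cells = 4423  → 112.7560
Σ rows: total corner-gray = 37349  → 952.1417 mm³

952.142


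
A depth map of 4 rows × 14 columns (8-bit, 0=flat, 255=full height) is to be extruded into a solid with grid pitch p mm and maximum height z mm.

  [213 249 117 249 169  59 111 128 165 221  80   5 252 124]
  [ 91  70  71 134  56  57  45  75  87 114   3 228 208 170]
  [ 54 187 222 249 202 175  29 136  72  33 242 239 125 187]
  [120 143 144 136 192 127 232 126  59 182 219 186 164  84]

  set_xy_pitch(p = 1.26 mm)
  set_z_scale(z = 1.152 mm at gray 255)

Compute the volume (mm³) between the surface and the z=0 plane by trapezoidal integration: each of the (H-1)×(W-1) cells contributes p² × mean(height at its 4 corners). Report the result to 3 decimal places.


38.032

height_mm = gray/255 × 1.152; cell vol = 1.26² × mean(4 corners)
unit = 1.26² × 1.152 / (4×255) = 0.00179305 mm³ per gray-sum
row 0: Σ corner-gray over 13 cells = 6504  → 11.6620
row 1: Σ corner-gray over 13 cells = 6620  → 11.8700
row 2: Σ corner-gray over 13 cells = 8087  → 14.5004
Σ rows: total corner-gray = 21211  → 38.0325 mm³


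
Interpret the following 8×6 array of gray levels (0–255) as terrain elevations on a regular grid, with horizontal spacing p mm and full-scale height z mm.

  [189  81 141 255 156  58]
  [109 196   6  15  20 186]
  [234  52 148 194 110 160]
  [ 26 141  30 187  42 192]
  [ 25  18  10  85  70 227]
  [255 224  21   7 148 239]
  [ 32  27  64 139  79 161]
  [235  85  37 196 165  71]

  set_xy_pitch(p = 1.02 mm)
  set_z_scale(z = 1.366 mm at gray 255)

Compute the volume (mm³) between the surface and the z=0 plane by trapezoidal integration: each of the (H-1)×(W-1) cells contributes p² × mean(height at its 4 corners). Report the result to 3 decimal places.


20.355

height_mm = gray/255 × 1.366; cell vol = 1.02² × mean(4 corners)
unit = 1.02² × 1.366 / (4×255) = 0.00139332 mm³ per gray-sum
row 0: Σ corner-gray over 5 cells = 2282  → 3.1796
row 1: Σ corner-gray over 5 cells = 2171  → 3.0249
row 2: Σ corner-gray over 5 cells = 2420  → 3.3718
row 3: Σ corner-gray over 5 cells = 1636  → 2.2795
row 4: Σ corner-gray over 5 cells = 1912  → 2.6640
row 5: Σ corner-gray over 5 cells = 2105  → 2.9329
row 6: Σ corner-gray over 5 cells = 2083  → 2.9023
Σ rows: total corner-gray = 14609  → 20.3550 mm³


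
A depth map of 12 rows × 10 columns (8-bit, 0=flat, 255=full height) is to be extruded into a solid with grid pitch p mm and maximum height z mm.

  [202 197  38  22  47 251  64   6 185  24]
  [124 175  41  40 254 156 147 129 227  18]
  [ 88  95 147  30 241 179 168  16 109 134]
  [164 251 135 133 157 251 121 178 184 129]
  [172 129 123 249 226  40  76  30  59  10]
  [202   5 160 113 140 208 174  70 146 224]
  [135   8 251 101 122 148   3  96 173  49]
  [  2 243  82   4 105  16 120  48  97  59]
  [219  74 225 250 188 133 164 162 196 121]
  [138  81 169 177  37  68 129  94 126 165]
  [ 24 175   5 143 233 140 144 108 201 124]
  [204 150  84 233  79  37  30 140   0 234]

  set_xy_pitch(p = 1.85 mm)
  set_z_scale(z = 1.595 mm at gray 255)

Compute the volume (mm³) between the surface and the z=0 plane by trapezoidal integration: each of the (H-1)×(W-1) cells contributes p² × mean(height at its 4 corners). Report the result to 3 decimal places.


height_mm = gray/255 × 1.595; cell vol = 1.85² × mean(4 corners)
unit = 1.85² × 1.595 / (4×255) = 0.00535185 mm³ per gray-sum
row 0: Σ corner-gray over 9 cells = 4326  → 23.1521
row 1: Σ corner-gray over 9 cells = 4672  → 25.0038
row 2: Σ corner-gray over 9 cells = 5305  → 28.3916
row 3: Σ corner-gray over 9 cells = 5159  → 27.6102
row 4: Σ corner-gray over 9 cells = 4504  → 24.1047
row 5: Σ corner-gray over 9 cells = 4446  → 23.7943
row 6: Σ corner-gray over 9 cells = 3479  → 18.6191
row 7: Σ corner-gray over 9 cells = 4615  → 24.6988
row 8: Σ corner-gray over 9 cells = 5189  → 27.7708
row 9: Σ corner-gray over 9 cells = 4511  → 24.1422
row 10: Σ corner-gray over 9 cells = 4390  → 23.4946
Σ rows: total corner-gray = 50596  → 270.7822 mm³

270.782


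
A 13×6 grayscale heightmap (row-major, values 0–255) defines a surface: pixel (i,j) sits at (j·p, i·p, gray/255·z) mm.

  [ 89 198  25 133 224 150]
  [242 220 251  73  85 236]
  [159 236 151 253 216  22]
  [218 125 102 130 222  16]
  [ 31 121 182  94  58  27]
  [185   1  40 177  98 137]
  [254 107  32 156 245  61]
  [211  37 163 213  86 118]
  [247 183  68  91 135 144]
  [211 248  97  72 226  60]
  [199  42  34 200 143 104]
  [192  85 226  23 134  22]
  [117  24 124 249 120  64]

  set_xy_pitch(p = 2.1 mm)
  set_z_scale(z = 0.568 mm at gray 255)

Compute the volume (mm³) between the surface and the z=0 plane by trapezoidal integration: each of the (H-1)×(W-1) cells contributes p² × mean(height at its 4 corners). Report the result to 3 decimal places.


height_mm = gray/255 × 0.568; cell vol = 2.1² × mean(4 corners)
unit = 2.1² × 0.568 / (4×255) = 0.00245576 mm³ per gray-sum
row 0: Σ corner-gray over 5 cells = 3135  → 7.6988
row 1: Σ corner-gray over 5 cells = 3629  → 8.9120
row 2: Σ corner-gray over 5 cells = 3285  → 8.0672
row 3: Σ corner-gray over 5 cells = 2360  → 5.7956
row 4: Σ corner-gray over 5 cells = 1922  → 4.7200
row 5: Σ corner-gray over 5 cells = 2349  → 5.7686
row 6: Σ corner-gray over 5 cells = 2722  → 6.6846
row 7: Σ corner-gray over 5 cells = 2672  → 6.5618
row 8: Σ corner-gray over 5 cells = 2902  → 7.1266
row 9: Σ corner-gray over 5 cells = 2698  → 6.6257
row 10: Σ corner-gray over 5 cells = 2291  → 5.6262
row 11: Σ corner-gray over 5 cells = 2365  → 5.8079
Σ rows: total corner-gray = 32330  → 79.3949 mm³

79.395


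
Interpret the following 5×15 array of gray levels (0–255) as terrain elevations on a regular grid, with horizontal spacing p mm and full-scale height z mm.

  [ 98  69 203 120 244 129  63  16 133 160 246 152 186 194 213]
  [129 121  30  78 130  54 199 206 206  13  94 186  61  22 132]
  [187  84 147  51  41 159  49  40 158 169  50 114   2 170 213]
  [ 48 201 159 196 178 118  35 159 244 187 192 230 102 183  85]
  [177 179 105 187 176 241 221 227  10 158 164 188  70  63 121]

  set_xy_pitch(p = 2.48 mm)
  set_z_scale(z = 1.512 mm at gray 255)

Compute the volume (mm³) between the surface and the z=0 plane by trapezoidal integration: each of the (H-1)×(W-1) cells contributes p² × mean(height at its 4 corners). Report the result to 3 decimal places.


height_mm = gray/255 × 1.512; cell vol = 2.48² × mean(4 corners)
unit = 2.48² × 1.512 / (4×255) = 0.00911706 mm³ per gray-sum
row 0: Σ corner-gray over 14 cells = 7202  → 65.6611
row 1: Σ corner-gray over 14 cells = 5929  → 54.0551
row 2: Σ corner-gray over 14 cells = 7369  → 67.1836
row 3: Σ corner-gray over 14 cells = 8777  → 80.0205
Σ rows: total corner-gray = 29277  → 266.9203 mm³

266.920


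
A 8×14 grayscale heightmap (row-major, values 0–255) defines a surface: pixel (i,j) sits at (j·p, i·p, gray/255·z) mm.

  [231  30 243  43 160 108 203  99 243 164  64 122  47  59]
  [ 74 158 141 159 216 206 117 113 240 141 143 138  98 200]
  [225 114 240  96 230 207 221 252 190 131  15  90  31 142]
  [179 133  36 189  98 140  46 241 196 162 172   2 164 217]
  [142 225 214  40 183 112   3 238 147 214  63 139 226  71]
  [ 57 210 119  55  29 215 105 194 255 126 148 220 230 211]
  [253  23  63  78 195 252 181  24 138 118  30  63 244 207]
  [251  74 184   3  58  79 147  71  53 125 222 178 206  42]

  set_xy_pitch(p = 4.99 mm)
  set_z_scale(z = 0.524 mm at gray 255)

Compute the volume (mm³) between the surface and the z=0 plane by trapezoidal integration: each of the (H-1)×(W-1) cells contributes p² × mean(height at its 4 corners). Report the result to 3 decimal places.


664.292

height_mm = gray/255 × 0.524; cell vol = 4.99² × mean(4 corners)
unit = 4.99² × 0.524 / (4×255) = 0.0127918 mm³ per gray-sum
row 0: Σ corner-gray over 13 cells = 7356  → 94.0966
row 1: Σ corner-gray over 13 cells = 8015  → 102.5264
row 2: Σ corner-gray over 13 cells = 7555  → 96.6422
row 3: Σ corner-gray over 13 cells = 7375  → 94.3396
row 4: Σ corner-gray over 13 cells = 7901  → 101.0681
row 5: Σ corner-gray over 13 cells = 7358  → 94.1222
row 6: Σ corner-gray over 13 cells = 6371  → 81.4967
Σ rows: total corner-gray = 51931  → 664.2918 mm³


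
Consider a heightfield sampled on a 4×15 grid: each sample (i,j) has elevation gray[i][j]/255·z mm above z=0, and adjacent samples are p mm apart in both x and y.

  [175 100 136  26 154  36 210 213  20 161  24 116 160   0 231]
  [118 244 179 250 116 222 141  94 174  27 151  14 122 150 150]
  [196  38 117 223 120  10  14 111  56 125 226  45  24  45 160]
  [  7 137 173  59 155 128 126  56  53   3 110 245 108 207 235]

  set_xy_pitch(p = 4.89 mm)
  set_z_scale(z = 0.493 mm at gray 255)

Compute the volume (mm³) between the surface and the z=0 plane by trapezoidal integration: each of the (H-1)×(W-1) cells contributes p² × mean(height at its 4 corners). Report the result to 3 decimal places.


height_mm = gray/255 × 0.493; cell vol = 4.89² × mean(4 corners)
unit = 4.89² × 0.493 / (4×255) = 0.0115575 mm³ per gray-sum
row 0: Σ corner-gray over 14 cells = 7154  → 82.6825
row 1: Σ corner-gray over 14 cells = 6700  → 77.4354
row 2: Σ corner-gray over 14 cells = 6026  → 69.6456
Σ rows: total corner-gray = 19880  → 229.7634 mm³

229.763


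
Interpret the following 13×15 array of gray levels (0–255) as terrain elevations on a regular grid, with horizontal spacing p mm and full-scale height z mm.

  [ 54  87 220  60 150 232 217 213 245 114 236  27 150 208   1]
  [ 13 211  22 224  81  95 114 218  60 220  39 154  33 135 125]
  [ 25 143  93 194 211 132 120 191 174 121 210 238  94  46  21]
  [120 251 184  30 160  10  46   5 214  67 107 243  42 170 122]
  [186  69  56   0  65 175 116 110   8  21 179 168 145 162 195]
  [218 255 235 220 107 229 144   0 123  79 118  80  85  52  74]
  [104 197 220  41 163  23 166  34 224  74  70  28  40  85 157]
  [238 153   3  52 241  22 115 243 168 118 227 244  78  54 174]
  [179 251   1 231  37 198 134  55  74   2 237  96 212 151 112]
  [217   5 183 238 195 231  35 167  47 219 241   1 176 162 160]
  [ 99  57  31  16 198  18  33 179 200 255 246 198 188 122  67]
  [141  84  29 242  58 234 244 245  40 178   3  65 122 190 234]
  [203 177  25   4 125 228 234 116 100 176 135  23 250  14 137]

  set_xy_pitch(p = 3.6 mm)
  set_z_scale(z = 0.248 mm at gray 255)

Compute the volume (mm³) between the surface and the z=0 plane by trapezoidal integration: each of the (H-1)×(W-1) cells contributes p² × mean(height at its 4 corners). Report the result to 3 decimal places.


height_mm = gray/255 × 0.248; cell vol = 3.6² × mean(4 corners)
unit = 3.6² × 0.248 / (4×255) = 0.00315106 mm³ per gray-sum
row 0: Σ corner-gray over 14 cells = 7723  → 24.3356
row 1: Σ corner-gray over 14 cells = 7330  → 23.0973
row 2: Σ corner-gray over 14 cells = 7280  → 22.9397
row 3: Σ corner-gray over 14 cells = 6229  → 19.6279
row 4: Σ corner-gray over 14 cells = 6675  → 21.0333
row 5: Σ corner-gray over 14 cells = 6737  → 21.2287
row 6: Σ corner-gray over 14 cells = 6839  → 21.5501
row 7: Σ corner-gray over 14 cells = 7497  → 23.6235
row 8: Σ corner-gray over 14 cells = 7826  → 24.6602
row 9: Σ corner-gray over 14 cells = 7825  → 24.6570
row 10: Σ corner-gray over 14 cells = 7491  → 23.6046
row 11: Σ corner-gray over 14 cells = 7397  → 23.3084
Σ rows: total corner-gray = 86849  → 273.6663 mm³

273.666


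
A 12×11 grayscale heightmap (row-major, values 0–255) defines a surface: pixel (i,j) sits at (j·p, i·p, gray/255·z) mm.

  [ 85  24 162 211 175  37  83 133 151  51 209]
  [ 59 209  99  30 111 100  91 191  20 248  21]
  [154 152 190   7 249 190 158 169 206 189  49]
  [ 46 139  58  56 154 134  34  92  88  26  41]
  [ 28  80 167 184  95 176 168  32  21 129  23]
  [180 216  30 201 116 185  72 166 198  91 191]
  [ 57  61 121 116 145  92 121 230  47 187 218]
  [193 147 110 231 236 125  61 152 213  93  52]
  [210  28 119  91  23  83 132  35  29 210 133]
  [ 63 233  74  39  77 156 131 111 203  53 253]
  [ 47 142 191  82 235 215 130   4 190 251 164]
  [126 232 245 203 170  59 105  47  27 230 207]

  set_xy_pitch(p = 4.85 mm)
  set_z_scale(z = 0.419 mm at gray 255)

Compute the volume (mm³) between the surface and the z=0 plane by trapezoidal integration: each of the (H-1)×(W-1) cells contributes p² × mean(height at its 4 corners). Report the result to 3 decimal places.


536.945

height_mm = gray/255 × 0.419; cell vol = 4.85² × mean(4 corners)
unit = 4.85² × 0.419 / (4×255) = 0.00966267 mm³ per gray-sum
row 0: Σ corner-gray over 10 cells = 4626  → 44.6995
row 1: Σ corner-gray over 10 cells = 5501  → 53.1544
row 2: Σ corner-gray over 10 cells = 4872  → 47.0765
row 3: Σ corner-gray over 10 cells = 3804  → 36.7568
row 4: Σ corner-gray over 10 cells = 5076  → 49.0477
row 5: Σ corner-gray over 10 cells = 5436  → 52.5263
row 6: Σ corner-gray over 10 cells = 5496  → 53.1061
row 7: Σ corner-gray over 10 cells = 4824  → 46.6127
row 8: Σ corner-gray over 10 cells = 4313  → 41.6751
row 9: Σ corner-gray over 10 cells = 5561  → 53.7341
row 10: Σ corner-gray over 10 cells = 6060  → 58.5558
Σ rows: total corner-gray = 55569  → 536.9451 mm³


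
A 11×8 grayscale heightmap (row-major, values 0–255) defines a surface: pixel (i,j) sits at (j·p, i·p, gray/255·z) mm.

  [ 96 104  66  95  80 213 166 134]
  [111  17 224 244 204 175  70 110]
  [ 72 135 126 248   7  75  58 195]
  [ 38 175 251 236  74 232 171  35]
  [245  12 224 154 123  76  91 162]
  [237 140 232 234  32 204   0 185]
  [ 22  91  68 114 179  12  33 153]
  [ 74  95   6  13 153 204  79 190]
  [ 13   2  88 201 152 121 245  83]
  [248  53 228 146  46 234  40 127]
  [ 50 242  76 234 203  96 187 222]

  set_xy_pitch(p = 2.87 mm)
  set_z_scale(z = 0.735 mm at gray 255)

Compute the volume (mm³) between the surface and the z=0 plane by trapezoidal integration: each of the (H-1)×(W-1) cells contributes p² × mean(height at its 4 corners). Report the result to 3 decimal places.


213.758

height_mm = gray/255 × 0.735; cell vol = 2.87² × mean(4 corners)
unit = 2.87² × 0.735 / (4×255) = 0.00593541 mm³ per gray-sum
row 0: Σ corner-gray over 7 cells = 3767  → 22.3587
row 1: Σ corner-gray over 7 cells = 3654  → 21.6880
row 2: Σ corner-gray over 7 cells = 3916  → 23.2431
row 3: Σ corner-gray over 7 cells = 4118  → 24.4420
row 4: Σ corner-gray over 7 cells = 3873  → 22.9879
row 5: Σ corner-gray over 7 cells = 3275  → 19.4385
row 6: Σ corner-gray over 7 cells = 2533  → 15.0344
row 7: Σ corner-gray over 7 cells = 3078  → 18.2692
row 8: Σ corner-gray over 7 cells = 3583  → 21.2666
row 9: Σ corner-gray over 7 cells = 4217  → 25.0296
Σ rows: total corner-gray = 36014  → 213.7580 mm³


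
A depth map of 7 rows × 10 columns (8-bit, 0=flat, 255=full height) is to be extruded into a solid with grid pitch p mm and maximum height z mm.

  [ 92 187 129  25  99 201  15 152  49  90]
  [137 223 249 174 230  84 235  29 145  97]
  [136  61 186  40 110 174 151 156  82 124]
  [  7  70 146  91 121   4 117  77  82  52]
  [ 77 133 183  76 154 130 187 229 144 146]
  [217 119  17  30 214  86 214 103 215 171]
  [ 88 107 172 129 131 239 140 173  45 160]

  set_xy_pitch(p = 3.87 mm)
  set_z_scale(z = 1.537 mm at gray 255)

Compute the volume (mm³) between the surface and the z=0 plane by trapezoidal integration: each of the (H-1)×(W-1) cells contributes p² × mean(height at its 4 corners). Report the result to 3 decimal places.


628.026

height_mm = gray/255 × 1.537; cell vol = 3.87² × mean(4 corners)
unit = 3.87² × 1.537 / (4×255) = 0.0225681 mm³ per gray-sum
row 0: Σ corner-gray over 9 cells = 4868  → 109.8617
row 1: Σ corner-gray over 9 cells = 5152  → 116.2710
row 2: Σ corner-gray over 9 cells = 3655  → 82.4865
row 3: Σ corner-gray over 9 cells = 4170  → 94.1091
row 4: Σ corner-gray over 9 cells = 5079  → 114.6235
row 5: Σ corner-gray over 9 cells = 4904  → 110.6741
Σ rows: total corner-gray = 27828  → 628.0260 mm³


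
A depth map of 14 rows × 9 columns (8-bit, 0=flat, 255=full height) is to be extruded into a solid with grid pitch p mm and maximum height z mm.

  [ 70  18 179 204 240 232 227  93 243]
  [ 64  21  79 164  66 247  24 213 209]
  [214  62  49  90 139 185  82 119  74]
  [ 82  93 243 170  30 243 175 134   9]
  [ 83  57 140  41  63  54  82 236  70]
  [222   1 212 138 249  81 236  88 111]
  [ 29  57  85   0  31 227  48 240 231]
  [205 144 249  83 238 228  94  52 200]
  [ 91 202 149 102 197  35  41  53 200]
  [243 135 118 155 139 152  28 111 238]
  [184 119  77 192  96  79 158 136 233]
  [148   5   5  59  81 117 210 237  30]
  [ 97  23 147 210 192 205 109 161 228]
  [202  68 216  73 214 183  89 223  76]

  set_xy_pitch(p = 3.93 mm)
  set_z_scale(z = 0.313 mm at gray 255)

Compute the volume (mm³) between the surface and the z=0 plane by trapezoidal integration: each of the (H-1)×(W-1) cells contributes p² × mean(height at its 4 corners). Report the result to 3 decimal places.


252.931

height_mm = gray/255 × 0.313; cell vol = 3.93² × mean(4 corners)
unit = 3.93² × 0.313 / (4×255) = 0.00473946 mm³ per gray-sum
row 0: Σ corner-gray over 8 cells = 4600  → 21.8015
row 1: Σ corner-gray over 8 cells = 3641  → 17.2564
row 2: Σ corner-gray over 8 cells = 4007  → 18.9910
row 3: Σ corner-gray over 8 cells = 3766  → 17.8488
row 4: Σ corner-gray over 8 cells = 3842  → 18.2090
row 5: Σ corner-gray over 8 cells = 3979  → 18.8583
row 6: Σ corner-gray over 8 cells = 4217  → 19.9863
row 7: Σ corner-gray over 8 cells = 4430  → 20.9958
row 8: Σ corner-gray over 8 cells = 4006  → 18.9863
row 9: Σ corner-gray over 8 cells = 4288  → 20.3228
row 10: Σ corner-gray over 8 cells = 3737  → 17.7114
row 11: Σ corner-gray over 8 cells = 4025  → 19.0763
row 12: Σ corner-gray over 8 cells = 4829  → 22.8869
Σ rows: total corner-gray = 53367  → 252.9310 mm³


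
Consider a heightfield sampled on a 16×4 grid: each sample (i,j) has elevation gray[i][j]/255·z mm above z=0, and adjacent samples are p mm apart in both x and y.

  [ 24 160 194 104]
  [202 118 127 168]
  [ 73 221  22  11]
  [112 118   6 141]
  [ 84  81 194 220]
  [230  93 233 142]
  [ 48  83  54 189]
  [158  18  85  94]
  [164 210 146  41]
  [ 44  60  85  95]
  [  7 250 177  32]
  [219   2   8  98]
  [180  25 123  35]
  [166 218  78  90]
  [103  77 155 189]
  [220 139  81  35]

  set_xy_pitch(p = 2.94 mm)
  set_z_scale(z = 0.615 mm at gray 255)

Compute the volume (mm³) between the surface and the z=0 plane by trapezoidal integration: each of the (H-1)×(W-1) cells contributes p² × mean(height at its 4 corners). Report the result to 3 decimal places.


106.676

height_mm = gray/255 × 0.615; cell vol = 2.94² × mean(4 corners)
unit = 2.94² × 0.615 / (4×255) = 0.00521158 mm³ per gray-sum
row 0: Σ corner-gray over 3 cells = 1696  → 8.8388
row 1: Σ corner-gray over 3 cells = 1430  → 7.4526
row 2: Σ corner-gray over 3 cells = 1071  → 5.5816
row 3: Σ corner-gray over 3 cells = 1355  → 7.0617
row 4: Σ corner-gray over 3 cells = 1878  → 9.7874
row 5: Σ corner-gray over 3 cells = 1535  → 7.9998
row 6: Σ corner-gray over 3 cells = 969  → 5.0500
row 7: Σ corner-gray over 3 cells = 1375  → 7.1659
row 8: Σ corner-gray over 3 cells = 1346  → 7.0148
row 9: Σ corner-gray over 3 cells = 1322  → 6.8897
row 10: Σ corner-gray over 3 cells = 1230  → 6.4102
row 11: Σ corner-gray over 3 cells = 848  → 4.4194
row 12: Σ corner-gray over 3 cells = 1359  → 7.0825
row 13: Σ corner-gray over 3 cells = 1604  → 8.3594
row 14: Σ corner-gray over 3 cells = 1451  → 7.5620
Σ rows: total corner-gray = 20469  → 106.6759 mm³


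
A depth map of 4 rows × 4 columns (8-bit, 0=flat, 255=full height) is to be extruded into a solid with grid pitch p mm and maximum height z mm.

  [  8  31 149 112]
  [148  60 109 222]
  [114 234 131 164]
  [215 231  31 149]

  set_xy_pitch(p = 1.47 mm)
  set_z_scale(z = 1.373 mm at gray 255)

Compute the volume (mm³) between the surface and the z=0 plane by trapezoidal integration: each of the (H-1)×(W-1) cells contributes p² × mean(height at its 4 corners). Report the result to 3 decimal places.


height_mm = gray/255 × 1.373; cell vol = 1.47² × mean(4 corners)
unit = 1.47² × 1.373 / (4×255) = 0.00290874 mm³ per gray-sum
row 0: Σ corner-gray over 3 cells = 1188  → 3.4556
row 1: Σ corner-gray over 3 cells = 1716  → 4.9914
row 2: Σ corner-gray over 3 cells = 1896  → 5.5150
Σ rows: total corner-gray = 4800  → 13.9620 mm³

13.962


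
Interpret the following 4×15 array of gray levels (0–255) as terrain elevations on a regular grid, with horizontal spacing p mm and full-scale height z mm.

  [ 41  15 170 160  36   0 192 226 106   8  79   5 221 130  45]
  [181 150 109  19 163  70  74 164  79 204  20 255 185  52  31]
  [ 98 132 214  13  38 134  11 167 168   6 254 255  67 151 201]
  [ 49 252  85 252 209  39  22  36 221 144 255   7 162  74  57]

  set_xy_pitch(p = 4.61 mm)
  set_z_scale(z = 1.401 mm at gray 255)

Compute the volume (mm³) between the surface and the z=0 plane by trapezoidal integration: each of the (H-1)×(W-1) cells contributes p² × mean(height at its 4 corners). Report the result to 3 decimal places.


585.034

height_mm = gray/255 × 1.401; cell vol = 4.61² × mean(4 corners)
unit = 4.61² × 1.401 / (4×255) = 0.0291904 mm³ per gray-sum
row 0: Σ corner-gray over 14 cells = 6082  → 177.5359
row 1: Σ corner-gray over 14 cells = 6819  → 199.0492
row 2: Σ corner-gray over 14 cells = 7141  → 208.4485
Σ rows: total corner-gray = 20042  → 585.0337 mm³


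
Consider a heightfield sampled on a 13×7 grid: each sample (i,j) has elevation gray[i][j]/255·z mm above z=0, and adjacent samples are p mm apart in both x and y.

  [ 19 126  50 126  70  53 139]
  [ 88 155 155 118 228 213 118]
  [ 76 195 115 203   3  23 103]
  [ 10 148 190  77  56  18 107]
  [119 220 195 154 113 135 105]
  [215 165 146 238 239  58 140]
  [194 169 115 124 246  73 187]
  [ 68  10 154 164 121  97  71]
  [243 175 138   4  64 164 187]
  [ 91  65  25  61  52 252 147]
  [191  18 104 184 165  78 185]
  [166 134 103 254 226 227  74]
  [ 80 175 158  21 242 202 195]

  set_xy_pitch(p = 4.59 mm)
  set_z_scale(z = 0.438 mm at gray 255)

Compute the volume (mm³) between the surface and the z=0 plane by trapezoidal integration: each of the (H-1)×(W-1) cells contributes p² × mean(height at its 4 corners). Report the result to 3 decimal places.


height_mm = gray/255 × 0.438; cell vol = 4.59² × mean(4 corners)
unit = 4.59² × 0.438 / (4×255) = 0.00904689 mm³ per gray-sum
row 0: Σ corner-gray over 6 cells = 2952  → 26.7064
row 1: Σ corner-gray over 6 cells = 3201  → 28.9591
row 2: Σ corner-gray over 6 cells = 2352  → 21.2783
row 3: Σ corner-gray over 6 cells = 2953  → 26.7155
row 4: Σ corner-gray over 6 cells = 3905  → 35.3281
row 5: Σ corner-gray over 6 cells = 3882  → 35.1200
row 6: Σ corner-gray over 6 cells = 3066  → 27.7378
row 7: Σ corner-gray over 6 cells = 2751  → 24.8880
row 8: Σ corner-gray over 6 cells = 2668  → 24.1371
row 9: Σ corner-gray over 6 cells = 2622  → 23.7209
row 10: Σ corner-gray over 6 cells = 3602  → 32.5869
row 11: Σ corner-gray over 6 cells = 3999  → 36.1785
Σ rows: total corner-gray = 37953  → 343.3566 mm³

343.357


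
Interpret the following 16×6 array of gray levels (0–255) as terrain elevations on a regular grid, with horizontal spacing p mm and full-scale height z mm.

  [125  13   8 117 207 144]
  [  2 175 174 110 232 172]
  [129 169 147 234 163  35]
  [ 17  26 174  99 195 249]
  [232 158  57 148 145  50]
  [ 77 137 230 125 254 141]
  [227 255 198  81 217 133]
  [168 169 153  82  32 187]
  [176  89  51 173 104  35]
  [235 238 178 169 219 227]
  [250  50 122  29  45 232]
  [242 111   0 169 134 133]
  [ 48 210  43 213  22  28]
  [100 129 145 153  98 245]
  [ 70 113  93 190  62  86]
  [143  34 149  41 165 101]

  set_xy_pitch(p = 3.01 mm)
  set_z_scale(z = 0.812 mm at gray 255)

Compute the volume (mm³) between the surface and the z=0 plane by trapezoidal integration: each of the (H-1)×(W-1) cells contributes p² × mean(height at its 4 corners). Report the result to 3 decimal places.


292.808

height_mm = gray/255 × 0.812; cell vol = 3.01² × mean(4 corners)
unit = 3.01² × 0.812 / (4×255) = 0.00721255 mm³ per gray-sum
row 0: Σ corner-gray over 5 cells = 2515  → 18.1396
row 1: Σ corner-gray over 5 cells = 3146  → 22.6907
row 2: Σ corner-gray over 5 cells = 2844  → 20.5125
row 3: Σ corner-gray over 5 cells = 2552  → 18.4064
row 4: Σ corner-gray over 5 cells = 3008  → 21.6954
row 5: Σ corner-gray over 5 cells = 3572  → 25.7632
row 6: Σ corner-gray over 5 cells = 3089  → 22.2796
row 7: Σ corner-gray over 5 cells = 2272  → 16.3869
row 8: Σ corner-gray over 5 cells = 3115  → 22.4671
row 9: Σ corner-gray over 5 cells = 3044  → 21.9550
row 10: Σ corner-gray over 5 cells = 2177  → 15.7017
row 11: Σ corner-gray over 5 cells = 2255  → 16.2643
row 12: Σ corner-gray over 5 cells = 2447  → 17.6491
row 13: Σ corner-gray over 5 cells = 2467  → 17.7934
row 14: Σ corner-gray over 5 cells = 2094  → 15.1031
Σ rows: total corner-gray = 40597  → 292.8079 mm³


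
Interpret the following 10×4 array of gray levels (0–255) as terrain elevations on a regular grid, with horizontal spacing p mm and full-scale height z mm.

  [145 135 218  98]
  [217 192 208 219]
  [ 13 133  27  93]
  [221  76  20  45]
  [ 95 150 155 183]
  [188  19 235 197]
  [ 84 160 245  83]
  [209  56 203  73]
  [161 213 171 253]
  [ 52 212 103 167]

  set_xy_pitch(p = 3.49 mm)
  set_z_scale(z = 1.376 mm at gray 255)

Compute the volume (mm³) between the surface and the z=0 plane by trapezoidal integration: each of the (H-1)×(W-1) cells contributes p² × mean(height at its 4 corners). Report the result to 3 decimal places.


254.979

height_mm = gray/255 × 1.376; cell vol = 3.49² × mean(4 corners)
unit = 3.49² × 1.376 / (4×255) = 0.0164312 mm³ per gray-sum
row 0: Σ corner-gray over 3 cells = 2185  → 35.9022
row 1: Σ corner-gray over 3 cells = 1662  → 27.3086
row 2: Σ corner-gray over 3 cells = 884  → 14.5252
row 3: Σ corner-gray over 3 cells = 1346  → 22.1164
row 4: Σ corner-gray over 3 cells = 1781  → 29.2640
row 5: Σ corner-gray over 3 cells = 1870  → 30.7263
row 6: Σ corner-gray over 3 cells = 1777  → 29.1982
row 7: Σ corner-gray over 3 cells = 1982  → 32.5666
row 8: Σ corner-gray over 3 cells = 2031  → 33.3718
Σ rows: total corner-gray = 15518  → 254.9793 mm³


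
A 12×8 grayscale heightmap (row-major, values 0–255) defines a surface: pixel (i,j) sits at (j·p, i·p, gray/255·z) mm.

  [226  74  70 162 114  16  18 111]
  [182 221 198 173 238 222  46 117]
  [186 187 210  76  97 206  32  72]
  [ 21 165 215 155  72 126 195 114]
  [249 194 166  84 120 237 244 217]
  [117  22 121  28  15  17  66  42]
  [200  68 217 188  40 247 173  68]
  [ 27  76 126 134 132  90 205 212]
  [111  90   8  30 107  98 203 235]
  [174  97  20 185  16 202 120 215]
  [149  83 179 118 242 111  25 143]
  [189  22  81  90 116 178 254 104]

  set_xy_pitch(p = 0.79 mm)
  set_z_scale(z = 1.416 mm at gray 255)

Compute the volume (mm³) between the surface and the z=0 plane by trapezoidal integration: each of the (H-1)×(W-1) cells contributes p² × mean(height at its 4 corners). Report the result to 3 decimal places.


height_mm = gray/255 × 1.416; cell vol = 0.79² × mean(4 corners)
unit = 0.79² × 1.416 / (4×255) = 0.000866398 mm³ per gray-sum
row 0: Σ corner-gray over 7 cells = 3740  → 3.2403
row 1: Σ corner-gray over 7 cells = 4369  → 3.7853
row 2: Σ corner-gray over 7 cells = 3865  → 3.3486
row 3: Σ corner-gray over 7 cells = 4547  → 3.9395
row 4: Σ corner-gray over 7 cells = 3253  → 2.8184
row 5: Σ corner-gray over 7 cells = 2831  → 2.4528
row 6: Σ corner-gray over 7 cells = 3899  → 3.3781
row 7: Σ corner-gray over 7 cells = 3183  → 2.7577
row 8: Σ corner-gray over 7 cells = 3087  → 2.6746
row 9: Σ corner-gray over 7 cells = 3477  → 3.0125
row 10: Σ corner-gray over 7 cells = 3583  → 3.1043
Σ rows: total corner-gray = 39834  → 34.5121 mm³

34.512


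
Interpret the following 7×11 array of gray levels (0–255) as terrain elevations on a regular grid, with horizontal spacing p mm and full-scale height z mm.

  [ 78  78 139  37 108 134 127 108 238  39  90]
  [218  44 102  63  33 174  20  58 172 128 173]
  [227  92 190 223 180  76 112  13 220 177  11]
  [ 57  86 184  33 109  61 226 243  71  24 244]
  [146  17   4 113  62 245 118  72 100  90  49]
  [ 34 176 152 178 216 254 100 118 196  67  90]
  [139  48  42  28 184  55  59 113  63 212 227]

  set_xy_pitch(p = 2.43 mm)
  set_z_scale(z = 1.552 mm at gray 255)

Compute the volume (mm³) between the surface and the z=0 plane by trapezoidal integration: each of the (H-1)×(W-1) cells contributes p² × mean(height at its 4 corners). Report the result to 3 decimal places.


height_mm = gray/255 × 1.552; cell vol = 2.43² × mean(4 corners)
unit = 2.43² × 1.552 / (4×255) = 0.00898471 mm³ per gray-sum
row 0: Σ corner-gray over 10 cells = 4163  → 37.4034
row 1: Σ corner-gray over 10 cells = 4783  → 42.9739
row 2: Σ corner-gray over 10 cells = 5179  → 46.5318
row 3: Σ corner-gray over 10 cells = 4212  → 37.8436
row 4: Σ corner-gray over 10 cells = 4875  → 43.8005
row 5: Σ corner-gray over 10 cells = 5012  → 45.0314
Σ rows: total corner-gray = 28224  → 253.5845 mm³

253.584
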